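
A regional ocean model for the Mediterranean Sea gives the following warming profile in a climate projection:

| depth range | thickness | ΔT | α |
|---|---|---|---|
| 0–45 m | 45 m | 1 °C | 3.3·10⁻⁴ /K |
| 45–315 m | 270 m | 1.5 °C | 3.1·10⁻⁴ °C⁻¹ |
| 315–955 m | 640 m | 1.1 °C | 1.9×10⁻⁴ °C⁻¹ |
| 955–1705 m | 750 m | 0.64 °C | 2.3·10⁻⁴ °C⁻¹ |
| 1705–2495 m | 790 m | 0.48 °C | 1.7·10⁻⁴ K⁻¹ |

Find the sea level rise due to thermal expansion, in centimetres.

44.9 cm

0–45 m: 45 × 1 × 3.3×10⁻⁴ = 0.01485 m
45–315 m: 1.5 × 3.1×10⁻⁴ × 270 = 0.12555 m
640 × 1.1 × 1.9×10⁻⁴ = 0.13376 m
Layer 4: 0.64 × 2.3×10⁻⁴ × 750 = 0.11040 m
0.48 × 790 × 1.7×10⁻⁴ = 0.064464 m
Δh = 0.01485 + 0.12555 + 0.13376 + 0.11040 + 0.064464 = 0.449024 m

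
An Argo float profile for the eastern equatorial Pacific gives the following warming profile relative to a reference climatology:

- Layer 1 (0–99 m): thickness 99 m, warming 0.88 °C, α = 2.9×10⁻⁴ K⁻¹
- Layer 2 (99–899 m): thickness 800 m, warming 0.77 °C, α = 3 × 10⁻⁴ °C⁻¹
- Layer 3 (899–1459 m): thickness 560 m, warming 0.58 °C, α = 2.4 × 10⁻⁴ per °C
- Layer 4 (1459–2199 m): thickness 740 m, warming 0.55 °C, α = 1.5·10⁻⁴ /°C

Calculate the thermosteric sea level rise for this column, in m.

Δh = 0.349 m

2.9×10⁻⁴ × 99 × 0.88 = 0.0252648 m
3×10⁻⁴ × 800 × 0.77 = 0.18480 m
899–1459 m: 0.58 × 560 × 2.4×10⁻⁴ = 0.077952 m
740 × 1.5×10⁻⁴ × 0.55 = 0.06105 m
Δh = 0.0252648 + 0.18480 + 0.077952 + 0.06105 = 0.3490668 m ≈ 0.349 m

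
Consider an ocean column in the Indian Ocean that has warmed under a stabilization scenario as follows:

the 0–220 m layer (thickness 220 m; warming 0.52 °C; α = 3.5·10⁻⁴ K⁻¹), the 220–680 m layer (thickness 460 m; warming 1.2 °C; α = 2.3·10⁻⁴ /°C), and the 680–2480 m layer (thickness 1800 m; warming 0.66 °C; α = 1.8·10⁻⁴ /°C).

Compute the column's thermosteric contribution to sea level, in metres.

0–220 m: 0.52 × 3.5×10⁻⁴ × 220 = 0.04004 m
Layer 2: 2.3×10⁻⁴ × 460 × 1.2 = 0.12696 m
Layer 3: 1.8×10⁻⁴ × 1800 × 0.66 = 0.21384 m
Δh = 0.04004 + 0.12696 + 0.21384 = 0.38084 m ≈ 0.381 m

0.381 m of thermosteric rise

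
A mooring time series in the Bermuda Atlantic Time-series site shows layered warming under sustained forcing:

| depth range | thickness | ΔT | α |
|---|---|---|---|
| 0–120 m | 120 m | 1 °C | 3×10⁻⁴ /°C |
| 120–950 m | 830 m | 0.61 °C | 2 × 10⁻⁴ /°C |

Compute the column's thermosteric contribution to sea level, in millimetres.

Δh = 140 mm

0–120 m: 120 × 3×10⁻⁴ × 1 = 0.03600 m
Layer 2: 0.61 × 830 × 2×10⁻⁴ = 0.10126 m
Δh = 0.03600 + 0.10126 = 0.13726 m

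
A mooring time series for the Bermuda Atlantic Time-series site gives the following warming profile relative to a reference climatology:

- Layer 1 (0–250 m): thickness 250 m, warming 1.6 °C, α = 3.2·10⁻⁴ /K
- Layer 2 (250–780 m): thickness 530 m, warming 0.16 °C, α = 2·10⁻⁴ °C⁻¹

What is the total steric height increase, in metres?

about 0.145 m

Layer 1: 250 × 1.6 × 3.2×10⁻⁴ = 0.12800 m
Layer 2: 2×10⁻⁴ × 0.16 × 530 = 0.01696 m
Δh = 0.12800 + 0.01696 = 0.14496 m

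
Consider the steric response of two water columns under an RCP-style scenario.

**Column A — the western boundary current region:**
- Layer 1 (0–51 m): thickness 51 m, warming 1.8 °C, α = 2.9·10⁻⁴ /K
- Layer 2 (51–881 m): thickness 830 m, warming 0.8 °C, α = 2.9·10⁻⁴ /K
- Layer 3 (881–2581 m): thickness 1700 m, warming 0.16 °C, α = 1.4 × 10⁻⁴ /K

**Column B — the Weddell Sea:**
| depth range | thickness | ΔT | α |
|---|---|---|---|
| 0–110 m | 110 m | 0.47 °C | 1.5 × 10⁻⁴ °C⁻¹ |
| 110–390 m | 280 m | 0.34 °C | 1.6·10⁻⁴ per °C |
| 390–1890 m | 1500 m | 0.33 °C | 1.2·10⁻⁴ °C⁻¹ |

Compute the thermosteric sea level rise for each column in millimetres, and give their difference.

A: 260 mm; B: 82 mm; difference 170 mm

A 0–51 m: 2.9×10⁻⁴ × 51 × 1.8 = 0.026622 m
A 0.8 × 830 × 2.9×10⁻⁴ = 0.19256 m
A 1700 × 1.4×10⁻⁴ × 0.16 = 0.03808 m
A total: 0.257262 m
B 1.5×10⁻⁴ × 110 × 0.47 = 0.007755 m
B 280 × 0.34 × 1.6×10⁻⁴ = 0.015232 m
B 1500 × 0.33 × 1.2×10⁻⁴ = 0.05940 m
B total: 0.082387 m
Difference: 0.257262 − 0.082387 = 0.174875 m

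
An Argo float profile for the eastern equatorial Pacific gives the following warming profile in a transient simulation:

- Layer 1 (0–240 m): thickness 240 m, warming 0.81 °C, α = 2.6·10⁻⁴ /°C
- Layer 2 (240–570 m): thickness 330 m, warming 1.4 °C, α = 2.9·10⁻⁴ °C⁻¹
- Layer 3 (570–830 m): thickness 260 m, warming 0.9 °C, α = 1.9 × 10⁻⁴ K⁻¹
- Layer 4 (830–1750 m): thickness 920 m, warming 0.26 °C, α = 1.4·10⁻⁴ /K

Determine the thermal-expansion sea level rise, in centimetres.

26 cm of thermosteric rise

240 × 2.6×10⁻⁴ × 0.81 = 0.050544 m
1.4 × 2.9×10⁻⁴ × 330 = 0.13398 m
0.9 × 260 × 1.9×10⁻⁴ = 0.04446 m
Layer 4: 0.26 × 920 × 1.4×10⁻⁴ = 0.033488 m
Δh = 0.050544 + 0.13398 + 0.04446 + 0.033488 = 0.262472 m ≈ 26 cm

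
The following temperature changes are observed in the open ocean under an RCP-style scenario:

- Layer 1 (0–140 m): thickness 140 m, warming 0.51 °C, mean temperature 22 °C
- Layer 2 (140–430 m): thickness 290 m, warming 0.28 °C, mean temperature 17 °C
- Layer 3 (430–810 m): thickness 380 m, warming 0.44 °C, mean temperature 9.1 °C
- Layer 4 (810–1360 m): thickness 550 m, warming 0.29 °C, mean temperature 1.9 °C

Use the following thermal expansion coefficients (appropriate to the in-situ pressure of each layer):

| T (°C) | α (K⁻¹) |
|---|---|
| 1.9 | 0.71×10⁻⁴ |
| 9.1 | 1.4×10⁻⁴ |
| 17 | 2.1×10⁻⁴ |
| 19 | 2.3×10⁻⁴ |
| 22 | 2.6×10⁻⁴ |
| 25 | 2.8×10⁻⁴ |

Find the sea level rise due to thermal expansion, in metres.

Layer 1 at 22 °C → α = 2.6×10⁻⁴ K⁻¹
Layer 2 at 17 °C → α = 2.1×10⁻⁴ K⁻¹
Layer 3 at 9.1 °C → α = 1.4×10⁻⁴ K⁻¹
Layer 4 at 1.9 °C → α = 0.71×10⁻⁴ K⁻¹
Layer 1: 0.51 × 2.6×10⁻⁴ × 140 = 0.018564 m
Layer 2: 290 × 0.28 × 2.1×10⁻⁴ = 0.017052 m
0.44 × 380 × 1.4×10⁻⁴ = 0.023408 m
Layer 4: 0.71×10⁻⁴ × 550 × 0.29 = 0.0113245 m
Δh = 0.018564 + 0.017052 + 0.023408 + 0.0113245 = 0.0703485 m

Δh ≈ 0.0703 m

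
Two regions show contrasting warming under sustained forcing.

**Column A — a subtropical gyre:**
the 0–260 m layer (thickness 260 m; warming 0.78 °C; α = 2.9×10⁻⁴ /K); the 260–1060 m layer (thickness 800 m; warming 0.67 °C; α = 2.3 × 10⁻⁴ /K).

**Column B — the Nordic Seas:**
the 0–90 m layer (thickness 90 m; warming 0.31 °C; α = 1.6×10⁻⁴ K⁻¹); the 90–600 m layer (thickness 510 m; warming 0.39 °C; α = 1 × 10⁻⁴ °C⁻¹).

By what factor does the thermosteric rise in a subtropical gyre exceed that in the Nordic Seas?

A 0–260 m: 260 × 2.9×10⁻⁴ × 0.78 = 0.058812 m
A 0.67 × 2.3×10⁻⁴ × 800 = 0.12328 m
A total: 0.182092 m
B 0–90 m: 90 × 0.31 × 1.6×10⁻⁴ = 0.004464 m
B 90–600 m: 0.39 × 510 × 1×10⁻⁴ = 0.01989 m
B total: 0.024354 m
Ratio: 0.182092 / 0.024354 ≈ 7.477

≈ 7.48×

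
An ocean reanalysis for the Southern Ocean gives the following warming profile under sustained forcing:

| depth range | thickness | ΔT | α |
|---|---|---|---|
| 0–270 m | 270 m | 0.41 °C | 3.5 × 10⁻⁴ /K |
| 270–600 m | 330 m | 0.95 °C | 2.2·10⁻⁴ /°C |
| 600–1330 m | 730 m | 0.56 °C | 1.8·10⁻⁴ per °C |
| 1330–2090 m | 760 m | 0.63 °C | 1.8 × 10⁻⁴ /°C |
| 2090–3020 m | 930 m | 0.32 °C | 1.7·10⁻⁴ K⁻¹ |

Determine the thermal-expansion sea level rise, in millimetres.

Δh = 318 mm

Layer 1: 3.5×10⁻⁴ × 270 × 0.41 = 0.038745 m
330 × 2.2×10⁻⁴ × 0.95 = 0.06897 m
Layer 3: 0.56 × 1.8×10⁻⁴ × 730 = 0.073584 m
1330–2090 m: 760 × 0.63 × 1.8×10⁻⁴ = 0.086184 m
2090–3020 m: 1.7×10⁻⁴ × 930 × 0.32 = 0.050592 m
Δh = 0.038745 + 0.06897 + 0.073584 + 0.086184 + 0.050592 = 0.318075 m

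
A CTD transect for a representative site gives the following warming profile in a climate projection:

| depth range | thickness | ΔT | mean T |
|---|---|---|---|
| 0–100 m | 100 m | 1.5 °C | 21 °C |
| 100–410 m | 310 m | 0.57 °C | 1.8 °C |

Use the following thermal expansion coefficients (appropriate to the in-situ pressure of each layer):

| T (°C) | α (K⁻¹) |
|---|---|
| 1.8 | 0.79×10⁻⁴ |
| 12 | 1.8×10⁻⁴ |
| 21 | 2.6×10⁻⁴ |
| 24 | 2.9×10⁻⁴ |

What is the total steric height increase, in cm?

Δh = 5.3 cm

Layer 1 at 21 °C → α = 2.6×10⁻⁴ K⁻¹
Layer 2 at 1.8 °C → α = 0.79×10⁻⁴ K⁻¹
Layer 1: 1.5 × 100 × 2.6×10⁻⁴ = 0.03900 m
310 × 0.79×10⁻⁴ × 0.57 = 0.0139593 m
Δh = 0.03900 + 0.0139593 = 0.0529593 m ≈ 5.3 cm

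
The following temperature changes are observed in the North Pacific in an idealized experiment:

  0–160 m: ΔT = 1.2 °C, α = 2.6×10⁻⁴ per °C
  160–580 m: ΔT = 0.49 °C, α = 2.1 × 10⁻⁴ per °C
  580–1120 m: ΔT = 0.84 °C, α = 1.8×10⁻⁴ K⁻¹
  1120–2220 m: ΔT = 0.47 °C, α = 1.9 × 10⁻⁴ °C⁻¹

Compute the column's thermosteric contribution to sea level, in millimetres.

160 × 2.6×10⁻⁴ × 1.2 = 0.04992 m
Layer 2: 2.1×10⁻⁴ × 0.49 × 420 = 0.043218 m
580–1120 m: 540 × 1.8×10⁻⁴ × 0.84 = 0.081648 m
Layer 4: 0.47 × 1.9×10⁻⁴ × 1100 = 0.09823 m
Δh = 0.04992 + 0.043218 + 0.081648 + 0.09823 = 0.273016 m

270 mm of thermosteric rise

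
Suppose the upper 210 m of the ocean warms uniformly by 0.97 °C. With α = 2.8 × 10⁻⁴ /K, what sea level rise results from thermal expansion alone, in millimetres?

about 57.0 mm

Δh = αΔT·H = 2.8×10⁻⁴ × 0.97 × 210 = 0.057036 m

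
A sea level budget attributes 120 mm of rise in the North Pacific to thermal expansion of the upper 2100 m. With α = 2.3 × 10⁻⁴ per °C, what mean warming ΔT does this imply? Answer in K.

0.248 K

ΔT = Δh/(αH) = 0.12 / (2.3×10⁻⁴ × 2100) ≈ 0.2484 K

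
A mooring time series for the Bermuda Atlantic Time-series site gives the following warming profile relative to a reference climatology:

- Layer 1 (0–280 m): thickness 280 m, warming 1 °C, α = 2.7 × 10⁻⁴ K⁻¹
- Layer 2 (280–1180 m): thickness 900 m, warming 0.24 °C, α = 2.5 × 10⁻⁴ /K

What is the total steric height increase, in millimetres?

Δh ≈ 130 mm

2.7×10⁻⁴ × 1 × 280 = 0.07560 m
Layer 2: 2.5×10⁻⁴ × 900 × 0.24 = 0.05400 m
Δh = 0.07560 + 0.05400 = 0.12960 m ≈ 130 mm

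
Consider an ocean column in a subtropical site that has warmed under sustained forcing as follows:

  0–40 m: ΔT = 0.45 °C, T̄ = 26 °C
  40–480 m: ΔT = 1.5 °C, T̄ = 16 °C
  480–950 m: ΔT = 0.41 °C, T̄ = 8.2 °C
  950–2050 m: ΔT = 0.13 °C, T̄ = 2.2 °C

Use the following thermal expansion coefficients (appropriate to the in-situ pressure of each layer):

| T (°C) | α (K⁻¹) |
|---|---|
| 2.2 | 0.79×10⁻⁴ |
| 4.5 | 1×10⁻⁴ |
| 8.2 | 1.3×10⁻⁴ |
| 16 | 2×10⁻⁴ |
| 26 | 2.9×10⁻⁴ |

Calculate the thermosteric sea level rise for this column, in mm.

Δh ≈ 174 mm

Layer 1 at 26 °C → α = 2.9×10⁻⁴ K⁻¹
Layer 2 at 16 °C → α = 2×10⁻⁴ K⁻¹
Layer 3 at 8.2 °C → α = 1.3×10⁻⁴ K⁻¹
Layer 4 at 2.2 °C → α = 0.79×10⁻⁴ K⁻¹
Layer 1: 2.9×10⁻⁴ × 40 × 0.45 = 0.00522 m
2×10⁻⁴ × 440 × 1.5 = 0.13200 m
470 × 0.41 × 1.3×10⁻⁴ = 0.025051 m
950–2050 m: 1100 × 0.13 × 0.79×10⁻⁴ = 0.011297 m
Δh = 0.00522 + 0.13200 + 0.025051 + 0.011297 = 0.173568 m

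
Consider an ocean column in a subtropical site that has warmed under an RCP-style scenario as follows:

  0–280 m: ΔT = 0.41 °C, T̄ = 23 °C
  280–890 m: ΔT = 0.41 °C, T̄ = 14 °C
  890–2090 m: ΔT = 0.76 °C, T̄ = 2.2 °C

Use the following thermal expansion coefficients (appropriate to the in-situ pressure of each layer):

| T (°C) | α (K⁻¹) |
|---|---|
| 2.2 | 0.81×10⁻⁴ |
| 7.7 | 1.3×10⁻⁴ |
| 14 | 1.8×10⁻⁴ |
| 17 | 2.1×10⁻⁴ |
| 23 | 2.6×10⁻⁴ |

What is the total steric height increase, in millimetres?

Layer 1 at 23 °C → α = 2.6×10⁻⁴ K⁻¹
Layer 2 at 14 °C → α = 1.8×10⁻⁴ K⁻¹
Layer 3 at 2.2 °C → α = 0.81×10⁻⁴ K⁻¹
0–280 m: 0.41 × 2.6×10⁻⁴ × 280 = 0.029848 m
Layer 2: 1.8×10⁻⁴ × 0.41 × 610 = 0.045018 m
890–2090 m: 1200 × 0.76 × 0.81×10⁻⁴ = 0.073872 m
Δh = 0.029848 + 0.045018 + 0.073872 = 0.148738 m ≈ 149 mm

about 149 mm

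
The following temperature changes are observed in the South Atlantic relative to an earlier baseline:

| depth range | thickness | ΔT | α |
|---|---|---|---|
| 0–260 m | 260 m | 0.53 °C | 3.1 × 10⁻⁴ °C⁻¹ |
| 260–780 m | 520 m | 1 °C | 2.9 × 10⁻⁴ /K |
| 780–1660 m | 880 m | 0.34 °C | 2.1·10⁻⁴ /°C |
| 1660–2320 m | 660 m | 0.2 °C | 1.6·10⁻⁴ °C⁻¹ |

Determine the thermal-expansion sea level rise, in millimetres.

Layer 1: 0.53 × 3.1×10⁻⁴ × 260 = 0.042718 m
260–780 m: 520 × 1 × 2.9×10⁻⁴ = 0.15080 m
780–1660 m: 0.34 × 880 × 2.1×10⁻⁴ = 0.062832 m
1660–2320 m: 660 × 1.6×10⁻⁴ × 0.2 = 0.02112 m
Δh = 0.042718 + 0.15080 + 0.062832 + 0.02112 = 0.27747 m ≈ 277 mm

Δh = 277 mm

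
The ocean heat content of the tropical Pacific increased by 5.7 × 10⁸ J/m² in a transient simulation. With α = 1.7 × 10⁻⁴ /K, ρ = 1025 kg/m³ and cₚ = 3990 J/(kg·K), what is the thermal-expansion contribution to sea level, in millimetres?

Δh = αQ/(ρcₚ) = 1.7×10⁻⁴ × 5.7×10⁸ / (1025 × 3990) ≈ 0.023693 m

24 mm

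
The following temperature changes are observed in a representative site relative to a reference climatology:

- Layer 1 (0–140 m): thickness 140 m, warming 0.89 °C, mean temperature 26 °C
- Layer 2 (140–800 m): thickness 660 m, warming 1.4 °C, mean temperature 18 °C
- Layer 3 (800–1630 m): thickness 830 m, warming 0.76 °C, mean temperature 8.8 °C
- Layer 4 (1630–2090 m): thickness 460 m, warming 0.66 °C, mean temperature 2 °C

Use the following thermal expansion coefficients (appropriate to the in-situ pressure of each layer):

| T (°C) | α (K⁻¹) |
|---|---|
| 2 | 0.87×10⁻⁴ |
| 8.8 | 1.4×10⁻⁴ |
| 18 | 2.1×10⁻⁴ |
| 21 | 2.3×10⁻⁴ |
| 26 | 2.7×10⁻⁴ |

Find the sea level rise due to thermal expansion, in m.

Δh ≈ 0.342 m

Layer 1 at 26 °C → α = 2.7×10⁻⁴ K⁻¹
Layer 2 at 18 °C → α = 2.1×10⁻⁴ K⁻¹
Layer 3 at 8.8 °C → α = 1.4×10⁻⁴ K⁻¹
Layer 4 at 2 °C → α = 0.87×10⁻⁴ K⁻¹
0–140 m: 0.89 × 2.7×10⁻⁴ × 140 = 0.033642 m
1.4 × 2.1×10⁻⁴ × 660 = 0.19404 m
800–1630 m: 1.4×10⁻⁴ × 0.76 × 830 = 0.088312 m
0.87×10⁻⁴ × 0.66 × 460 = 0.0264132 m
Δh = 0.033642 + 0.19404 + 0.088312 + 0.0264132 = 0.3424072 m ≈ 0.342 m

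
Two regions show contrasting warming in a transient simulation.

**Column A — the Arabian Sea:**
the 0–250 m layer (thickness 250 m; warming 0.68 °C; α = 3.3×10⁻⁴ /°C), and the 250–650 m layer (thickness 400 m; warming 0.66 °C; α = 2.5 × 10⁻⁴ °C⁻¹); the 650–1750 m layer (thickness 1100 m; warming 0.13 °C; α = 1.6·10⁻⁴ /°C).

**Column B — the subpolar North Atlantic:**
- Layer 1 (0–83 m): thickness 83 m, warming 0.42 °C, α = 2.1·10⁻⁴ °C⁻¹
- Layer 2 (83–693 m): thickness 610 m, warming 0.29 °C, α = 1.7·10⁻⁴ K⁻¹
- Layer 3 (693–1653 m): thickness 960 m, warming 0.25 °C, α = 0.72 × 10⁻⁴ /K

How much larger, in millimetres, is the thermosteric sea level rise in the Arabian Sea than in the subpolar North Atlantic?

90 mm larger

A Layer 1: 3.3×10⁻⁴ × 250 × 0.68 = 0.05610 m
A 250–650 m: 2.5×10⁻⁴ × 400 × 0.66 = 0.06600 m
A 1.6×10⁻⁴ × 1100 × 0.13 = 0.02288 m
A total: 0.14498 m
B Layer 1: 83 × 0.42 × 2.1×10⁻⁴ = 0.0073206 m
B Layer 2: 610 × 0.29 × 1.7×10⁻⁴ = 0.030073 m
B 960 × 0.25 × 0.72×10⁻⁴ = 0.01728 m
B total: 0.0546736 m
Difference: 0.14498 − 0.0546736 = 0.0903064 m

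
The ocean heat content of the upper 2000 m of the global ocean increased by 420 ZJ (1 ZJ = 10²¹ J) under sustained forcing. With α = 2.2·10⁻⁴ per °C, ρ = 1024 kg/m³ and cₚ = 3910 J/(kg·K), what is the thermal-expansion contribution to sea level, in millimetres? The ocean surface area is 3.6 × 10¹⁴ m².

Per unit area: Q = 420×10²¹ / (3.6×10¹⁴) ≈ 1.167×10⁹ J/m²
Δh = αQ/(ρcₚ) = 2.2×10⁻⁴ × 1.167×10⁹ / (1024 × 3910) ≈ 0.064123 m

Δh = 64.1 mm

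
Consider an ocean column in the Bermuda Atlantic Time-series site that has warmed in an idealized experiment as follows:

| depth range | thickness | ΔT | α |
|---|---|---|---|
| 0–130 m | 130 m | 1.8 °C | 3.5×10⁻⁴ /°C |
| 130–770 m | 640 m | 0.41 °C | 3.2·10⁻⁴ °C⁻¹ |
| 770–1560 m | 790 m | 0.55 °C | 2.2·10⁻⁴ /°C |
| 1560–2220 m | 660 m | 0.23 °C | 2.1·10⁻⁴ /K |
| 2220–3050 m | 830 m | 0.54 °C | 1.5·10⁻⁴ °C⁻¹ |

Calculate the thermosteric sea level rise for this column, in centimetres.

36.1 cm

Layer 1: 1.8 × 130 × 3.5×10⁻⁴ = 0.08190 m
130–770 m: 640 × 0.41 × 3.2×10⁻⁴ = 0.083968 m
0.55 × 2.2×10⁻⁴ × 790 = 0.09559 m
2.1×10⁻⁴ × 0.23 × 660 = 0.031878 m
830 × 0.54 × 1.5×10⁻⁴ = 0.06723 m
Δh = 0.08190 + 0.083968 + 0.09559 + 0.031878 + 0.06723 = 0.360566 m ≈ 36.1 cm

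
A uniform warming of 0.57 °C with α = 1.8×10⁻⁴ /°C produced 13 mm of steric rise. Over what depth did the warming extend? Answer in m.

H = Δh/(αΔT) = 0.013 / (1.8×10⁻⁴ × 0.57) ≈ 126.7 m

H ≈ 130 m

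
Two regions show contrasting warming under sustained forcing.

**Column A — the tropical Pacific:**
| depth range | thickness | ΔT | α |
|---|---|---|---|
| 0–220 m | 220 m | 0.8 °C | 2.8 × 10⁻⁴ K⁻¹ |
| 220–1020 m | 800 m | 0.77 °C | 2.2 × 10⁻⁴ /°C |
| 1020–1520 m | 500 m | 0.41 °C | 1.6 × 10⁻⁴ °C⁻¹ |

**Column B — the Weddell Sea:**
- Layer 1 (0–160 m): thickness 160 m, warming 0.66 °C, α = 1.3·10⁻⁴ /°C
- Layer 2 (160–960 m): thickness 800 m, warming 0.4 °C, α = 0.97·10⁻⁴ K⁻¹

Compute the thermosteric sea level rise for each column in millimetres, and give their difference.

A Layer 1: 2.8×10⁻⁴ × 0.8 × 220 = 0.04928 m
A Layer 2: 0.77 × 2.2×10⁻⁴ × 800 = 0.13552 m
A 1020–1520 m: 500 × 0.41 × 1.6×10⁻⁴ = 0.03280 m
A total: 0.21760 m
B 1.3×10⁻⁴ × 0.66 × 160 = 0.013728 m
B 160–960 m: 0.4 × 800 × 0.97×10⁻⁴ = 0.03104 m
B total: 0.044768 m
Difference: 0.21760 − 0.044768 = 0.172832 m

Δh_A ≈ 218 mm, Δh_B ≈ 44.8 mm; difference ≈ 173 mm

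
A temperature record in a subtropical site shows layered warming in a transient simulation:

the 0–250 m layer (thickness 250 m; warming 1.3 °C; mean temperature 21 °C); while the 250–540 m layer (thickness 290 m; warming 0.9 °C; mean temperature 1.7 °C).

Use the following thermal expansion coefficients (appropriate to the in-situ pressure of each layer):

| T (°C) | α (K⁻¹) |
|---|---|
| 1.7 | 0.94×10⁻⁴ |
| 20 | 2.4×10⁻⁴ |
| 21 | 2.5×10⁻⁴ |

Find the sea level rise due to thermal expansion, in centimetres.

Layer 1 at 21 °C → α = 2.5×10⁻⁴ K⁻¹
Layer 2 at 1.7 °C → α = 0.94×10⁻⁴ K⁻¹
2.5×10⁻⁴ × 250 × 1.3 = 0.08125 m
250–540 m: 0.94×10⁻⁴ × 290 × 0.9 = 0.024534 m
Δh = 0.08125 + 0.024534 = 0.105784 m

10.6 cm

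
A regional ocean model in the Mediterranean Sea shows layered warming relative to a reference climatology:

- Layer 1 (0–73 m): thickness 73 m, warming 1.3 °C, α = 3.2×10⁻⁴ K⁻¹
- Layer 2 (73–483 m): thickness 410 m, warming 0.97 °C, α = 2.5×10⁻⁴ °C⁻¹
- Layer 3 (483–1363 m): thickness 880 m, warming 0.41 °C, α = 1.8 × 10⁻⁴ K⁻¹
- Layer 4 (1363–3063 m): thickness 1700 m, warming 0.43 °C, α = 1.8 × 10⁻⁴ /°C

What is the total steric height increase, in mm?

3.2×10⁻⁴ × 73 × 1.3 = 0.030368 m
410 × 0.97 × 2.5×10⁻⁴ = 0.099425 m
483–1363 m: 880 × 0.41 × 1.8×10⁻⁴ = 0.064944 m
Layer 4: 1.8×10⁻⁴ × 1700 × 0.43 = 0.13158 m
Δh = 0.030368 + 0.099425 + 0.064944 + 0.13158 = 0.326317 m

about 326 mm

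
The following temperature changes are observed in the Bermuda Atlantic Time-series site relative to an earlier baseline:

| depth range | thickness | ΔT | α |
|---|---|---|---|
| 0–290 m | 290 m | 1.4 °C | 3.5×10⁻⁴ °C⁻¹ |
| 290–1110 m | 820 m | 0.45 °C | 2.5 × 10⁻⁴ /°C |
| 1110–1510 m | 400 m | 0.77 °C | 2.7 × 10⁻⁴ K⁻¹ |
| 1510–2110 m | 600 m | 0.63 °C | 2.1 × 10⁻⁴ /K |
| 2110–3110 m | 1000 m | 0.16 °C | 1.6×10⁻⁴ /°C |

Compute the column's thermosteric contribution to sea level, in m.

0–290 m: 290 × 1.4 × 3.5×10⁻⁴ = 0.14210 m
Layer 2: 0.45 × 2.5×10⁻⁴ × 820 = 0.09225 m
1110–1510 m: 400 × 2.7×10⁻⁴ × 0.77 = 0.08316 m
600 × 0.63 × 2.1×10⁻⁴ = 0.07938 m
2110–3110 m: 1.6×10⁻⁴ × 0.16 × 1000 = 0.02560 m
Δh = 0.14210 + 0.09225 + 0.08316 + 0.07938 + 0.02560 = 0.42249 m

0.422 m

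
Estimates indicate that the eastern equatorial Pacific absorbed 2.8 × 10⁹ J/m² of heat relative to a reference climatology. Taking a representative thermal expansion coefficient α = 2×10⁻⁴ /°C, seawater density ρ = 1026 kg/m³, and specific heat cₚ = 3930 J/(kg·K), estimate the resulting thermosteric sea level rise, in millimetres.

Δh ≈ 139 mm

Δh = αQ/(ρcₚ) = 2×10⁻⁴ × 2.8×10⁹ / (1026 × 3930) ≈ 0.13888 m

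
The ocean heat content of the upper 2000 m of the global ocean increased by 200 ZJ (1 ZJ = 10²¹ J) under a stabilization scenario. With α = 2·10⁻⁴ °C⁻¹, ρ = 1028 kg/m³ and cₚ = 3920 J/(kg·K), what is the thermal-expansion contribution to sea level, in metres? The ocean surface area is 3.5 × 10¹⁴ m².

0.028 m of thermosteric rise

Per unit area: Q = 200×10²¹ / (3.5×10¹⁴) ≈ 5.714×10⁸ J/m²
Δh = αQ/(ρcₚ) = 2×10⁻⁴ × 5.714×10⁸ / (1028 × 3920) ≈ 0.028359 m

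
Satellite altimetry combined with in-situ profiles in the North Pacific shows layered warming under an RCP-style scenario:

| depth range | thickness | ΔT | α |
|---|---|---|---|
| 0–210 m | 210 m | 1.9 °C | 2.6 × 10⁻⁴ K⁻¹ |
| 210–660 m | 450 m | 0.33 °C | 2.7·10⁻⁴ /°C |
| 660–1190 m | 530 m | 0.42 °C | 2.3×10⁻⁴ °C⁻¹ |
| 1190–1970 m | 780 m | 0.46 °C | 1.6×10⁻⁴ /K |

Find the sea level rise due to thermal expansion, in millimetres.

0–210 m: 210 × 1.9 × 2.6×10⁻⁴ = 0.10374 m
Layer 2: 450 × 2.7×10⁻⁴ × 0.33 = 0.040095 m
2.3×10⁻⁴ × 530 × 0.42 = 0.051198 m
Layer 4: 0.46 × 1.6×10⁻⁴ × 780 = 0.057408 m
Δh = 0.10374 + 0.040095 + 0.051198 + 0.057408 = 0.252441 m

Δh = 250 mm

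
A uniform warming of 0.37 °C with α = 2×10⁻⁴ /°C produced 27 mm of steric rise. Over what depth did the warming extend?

H = Δh/(αΔT) = 0.027 / (2×10⁻⁴ × 0.37) ≈ 364.9 m

H ≈ 365 m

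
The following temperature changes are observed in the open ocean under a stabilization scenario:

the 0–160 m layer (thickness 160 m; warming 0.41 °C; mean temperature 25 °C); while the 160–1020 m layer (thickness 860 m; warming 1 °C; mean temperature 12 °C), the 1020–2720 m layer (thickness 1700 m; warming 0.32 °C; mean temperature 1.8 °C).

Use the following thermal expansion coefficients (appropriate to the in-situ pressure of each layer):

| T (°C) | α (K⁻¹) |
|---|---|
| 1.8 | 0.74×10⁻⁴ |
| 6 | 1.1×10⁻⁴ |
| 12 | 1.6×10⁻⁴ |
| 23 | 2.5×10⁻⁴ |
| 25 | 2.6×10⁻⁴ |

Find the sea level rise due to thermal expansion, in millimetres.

about 195 mm

Layer 1 at 25 °C → α = 2.6×10⁻⁴ K⁻¹
Layer 2 at 12 °C → α = 1.6×10⁻⁴ K⁻¹
Layer 3 at 1.8 °C → α = 0.74×10⁻⁴ K⁻¹
0–160 m: 2.6×10⁻⁴ × 160 × 0.41 = 0.017056 m
160–1020 m: 860 × 1.6×10⁻⁴ × 1 = 0.13760 m
0.32 × 0.74×10⁻⁴ × 1700 = 0.040256 m
Δh = 0.017056 + 0.13760 + 0.040256 = 0.194912 m ≈ 195 mm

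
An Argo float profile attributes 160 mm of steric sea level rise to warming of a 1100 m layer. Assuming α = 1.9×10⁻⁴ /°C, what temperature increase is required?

ΔT = Δh/(αH) = 0.16 / (1.9×10⁻⁴ × 1100) ≈ 0.7656 °C

0.766 °C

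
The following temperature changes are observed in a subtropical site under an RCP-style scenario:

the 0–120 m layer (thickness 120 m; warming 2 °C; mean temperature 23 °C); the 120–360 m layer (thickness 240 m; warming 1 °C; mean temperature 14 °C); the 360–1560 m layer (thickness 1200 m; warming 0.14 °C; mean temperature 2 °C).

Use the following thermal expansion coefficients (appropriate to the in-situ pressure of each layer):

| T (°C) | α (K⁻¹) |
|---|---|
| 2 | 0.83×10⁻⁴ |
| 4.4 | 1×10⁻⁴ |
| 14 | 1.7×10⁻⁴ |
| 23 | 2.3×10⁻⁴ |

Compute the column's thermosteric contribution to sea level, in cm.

Layer 1 at 23 °C → α = 2.3×10⁻⁴ K⁻¹
Layer 2 at 14 °C → α = 1.7×10⁻⁴ K⁻¹
Layer 3 at 2 °C → α = 0.83×10⁻⁴ K⁻¹
Layer 1: 120 × 2.3×10⁻⁴ × 2 = 0.05520 m
1 × 240 × 1.7×10⁻⁴ = 0.04080 m
Layer 3: 0.83×10⁻⁴ × 1200 × 0.14 = 0.013944 m
Δh = 0.05520 + 0.04080 + 0.013944 = 0.109944 m ≈ 11.0 cm

about 11.0 cm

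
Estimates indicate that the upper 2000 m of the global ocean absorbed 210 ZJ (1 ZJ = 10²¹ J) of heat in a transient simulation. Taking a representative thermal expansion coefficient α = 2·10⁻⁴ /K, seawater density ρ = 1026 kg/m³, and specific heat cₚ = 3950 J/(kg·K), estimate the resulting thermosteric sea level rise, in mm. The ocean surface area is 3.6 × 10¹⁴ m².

about 28.8 mm

Per unit area: Q = 210×10²¹ / (3.6×10¹⁴) ≈ 5.833×10⁸ J/m²
Δh = αQ/(ρcₚ) = 2×10⁻⁴ × 5.833×10⁸ / (1026 × 3950) ≈ 0.028786 m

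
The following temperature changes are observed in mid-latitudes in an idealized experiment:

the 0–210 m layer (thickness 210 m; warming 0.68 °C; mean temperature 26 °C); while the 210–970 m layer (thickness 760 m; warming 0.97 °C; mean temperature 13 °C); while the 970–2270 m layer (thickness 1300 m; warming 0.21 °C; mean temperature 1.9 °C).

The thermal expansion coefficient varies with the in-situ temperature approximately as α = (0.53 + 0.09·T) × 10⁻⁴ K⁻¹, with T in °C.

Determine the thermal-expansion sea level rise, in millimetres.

Layer 1: α = (0.53 + 0.09×26)×10⁻⁴ = 2.87×10⁻⁴ K⁻¹
Layer 2: α = (0.53 + 0.09×13)×10⁻⁴ = 1.7×10⁻⁴ K⁻¹
Layer 3: α = (0.53 + 0.09×1.9)×10⁻⁴ = 0.701×10⁻⁴ K⁻¹
0.68 × 210 × 2.87×10⁻⁴ = 0.0409836 m
1.7×10⁻⁴ × 760 × 0.97 = 0.125324 m
970–2270 m: 0.21 × 0.701×10⁻⁴ × 1300 = 0.0191373 m
Δh = 0.0409836 + 0.125324 + 0.0191373 = 0.1854449 m

190 mm of thermosteric rise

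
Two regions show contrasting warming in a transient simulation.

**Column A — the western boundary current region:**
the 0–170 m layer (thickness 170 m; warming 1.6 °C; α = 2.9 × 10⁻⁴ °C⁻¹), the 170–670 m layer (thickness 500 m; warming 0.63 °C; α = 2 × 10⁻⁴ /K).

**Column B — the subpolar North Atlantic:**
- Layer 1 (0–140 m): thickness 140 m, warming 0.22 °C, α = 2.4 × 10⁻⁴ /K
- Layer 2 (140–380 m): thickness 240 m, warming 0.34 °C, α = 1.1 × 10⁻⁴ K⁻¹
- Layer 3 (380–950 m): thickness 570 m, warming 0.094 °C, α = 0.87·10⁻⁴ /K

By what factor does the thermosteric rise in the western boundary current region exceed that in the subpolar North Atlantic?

A 0–170 m: 170 × 1.6 × 2.9×10⁻⁴ = 0.07888 m
A 170–670 m: 2×10⁻⁴ × 500 × 0.63 = 0.06300 m
A total: 0.14188 m
B 140 × 2.4×10⁻⁴ × 0.22 = 0.007392 m
B 140–380 m: 240 × 1.1×10⁻⁴ × 0.34 = 0.008976 m
B Layer 3: 0.094 × 0.87×10⁻⁴ × 570 = 0.00466146 m
B total: 0.02102946 m
Ratio: 0.14188 / 0.02102946 ≈ 6.747

a factor of 6.7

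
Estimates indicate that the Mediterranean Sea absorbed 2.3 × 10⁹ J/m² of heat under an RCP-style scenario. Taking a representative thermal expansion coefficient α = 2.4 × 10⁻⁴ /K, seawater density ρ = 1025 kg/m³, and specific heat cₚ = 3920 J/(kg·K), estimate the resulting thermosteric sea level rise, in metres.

0.14 m of thermosteric rise

Δh = αQ/(ρcₚ) = 2.4×10⁻⁴ × 2.3×10⁹ / (1025 × 3920) ≈ 0.13738 m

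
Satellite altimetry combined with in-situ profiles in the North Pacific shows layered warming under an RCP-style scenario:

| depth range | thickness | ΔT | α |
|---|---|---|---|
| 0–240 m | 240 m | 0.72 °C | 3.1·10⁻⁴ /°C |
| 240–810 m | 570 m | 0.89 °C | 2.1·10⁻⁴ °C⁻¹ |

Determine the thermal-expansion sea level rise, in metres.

0.160 m

0–240 m: 3.1×10⁻⁴ × 240 × 0.72 = 0.053568 m
Layer 2: 570 × 0.89 × 2.1×10⁻⁴ = 0.106533 m
Δh = 0.053568 + 0.106533 = 0.160101 m ≈ 0.160 m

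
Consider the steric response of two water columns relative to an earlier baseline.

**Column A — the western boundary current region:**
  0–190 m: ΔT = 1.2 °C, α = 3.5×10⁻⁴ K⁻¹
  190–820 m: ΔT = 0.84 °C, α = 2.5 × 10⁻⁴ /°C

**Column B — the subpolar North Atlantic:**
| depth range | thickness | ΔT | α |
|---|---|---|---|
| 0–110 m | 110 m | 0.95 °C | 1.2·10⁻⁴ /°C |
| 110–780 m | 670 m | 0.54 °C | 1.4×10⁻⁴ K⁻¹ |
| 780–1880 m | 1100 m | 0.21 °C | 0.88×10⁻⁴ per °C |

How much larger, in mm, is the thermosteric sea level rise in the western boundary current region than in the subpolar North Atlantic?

A 3.5×10⁻⁴ × 190 × 1.2 = 0.07980 m
A 190–820 m: 2.5×10⁻⁴ × 630 × 0.84 = 0.13230 m
A total: 0.21210 m
B 0–110 m: 1.2×10⁻⁴ × 110 × 0.95 = 0.01254 m
B 110–780 m: 0.54 × 1.4×10⁻⁴ × 670 = 0.050652 m
B Layer 3: 0.21 × 0.88×10⁻⁴ × 1100 = 0.020328 m
B total: 0.08352 m
Difference: 0.21210 − 0.08352 = 0.12858 m

129 mm larger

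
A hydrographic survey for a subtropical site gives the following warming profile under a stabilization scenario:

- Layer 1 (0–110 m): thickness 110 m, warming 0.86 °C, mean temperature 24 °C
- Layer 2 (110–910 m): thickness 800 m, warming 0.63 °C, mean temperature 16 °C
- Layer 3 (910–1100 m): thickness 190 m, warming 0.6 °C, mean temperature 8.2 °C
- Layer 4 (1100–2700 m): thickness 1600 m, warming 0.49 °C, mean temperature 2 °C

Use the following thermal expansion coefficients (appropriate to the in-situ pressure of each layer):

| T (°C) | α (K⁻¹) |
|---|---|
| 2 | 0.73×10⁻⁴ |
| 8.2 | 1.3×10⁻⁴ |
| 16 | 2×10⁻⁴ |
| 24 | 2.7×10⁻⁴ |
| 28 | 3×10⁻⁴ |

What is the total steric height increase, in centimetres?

Layer 1 at 24 °C → α = 2.7×10⁻⁴ K⁻¹
Layer 2 at 16 °C → α = 2×10⁻⁴ K⁻¹
Layer 3 at 8.2 °C → α = 1.3×10⁻⁴ K⁻¹
Layer 4 at 2 °C → α = 0.73×10⁻⁴ K⁻¹
0–110 m: 110 × 0.86 × 2.7×10⁻⁴ = 0.025542 m
110–910 m: 2×10⁻⁴ × 0.63 × 800 = 0.10080 m
Layer 3: 190 × 1.3×10⁻⁴ × 0.6 = 0.01482 m
1100–2700 m: 0.49 × 1600 × 0.73×10⁻⁴ = 0.057232 m
Δh = 0.025542 + 0.10080 + 0.01482 + 0.057232 = 0.198394 m

Δh = 20 cm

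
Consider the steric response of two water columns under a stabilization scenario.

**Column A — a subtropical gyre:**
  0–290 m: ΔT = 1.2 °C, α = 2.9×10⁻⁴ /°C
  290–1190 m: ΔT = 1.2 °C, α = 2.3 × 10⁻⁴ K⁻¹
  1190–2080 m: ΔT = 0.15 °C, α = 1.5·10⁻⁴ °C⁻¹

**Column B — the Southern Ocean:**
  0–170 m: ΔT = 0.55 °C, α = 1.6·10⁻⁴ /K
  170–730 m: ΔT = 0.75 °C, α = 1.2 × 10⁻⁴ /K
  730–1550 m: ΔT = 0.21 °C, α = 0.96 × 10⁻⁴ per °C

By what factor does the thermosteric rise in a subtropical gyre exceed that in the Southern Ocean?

A Layer 1: 1.2 × 2.9×10⁻⁴ × 290 = 0.10092 m
A 290–1190 m: 900 × 2.3×10⁻⁴ × 1.2 = 0.24840 m
A 890 × 1.5×10⁻⁴ × 0.15 = 0.020025 m
A total: 0.369345 m
B 0–170 m: 170 × 1.6×10⁻⁴ × 0.55 = 0.01496 m
B 170–730 m: 560 × 1.2×10⁻⁴ × 0.75 = 0.05040 m
B Layer 3: 0.21 × 820 × 0.96×10⁻⁴ = 0.0165312 m
B total: 0.0818912 m
Ratio: 0.369345 / 0.0818912 ≈ 4.510

a factor of 4.51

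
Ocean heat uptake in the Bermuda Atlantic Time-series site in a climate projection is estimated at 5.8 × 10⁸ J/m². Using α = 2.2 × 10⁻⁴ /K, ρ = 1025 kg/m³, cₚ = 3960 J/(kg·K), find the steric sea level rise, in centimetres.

about 3.14 cm

Δh = αQ/(ρcₚ) = 2.2×10⁻⁴ × 5.8×10⁸ / (1025 × 3960) ≈ 0.031436 m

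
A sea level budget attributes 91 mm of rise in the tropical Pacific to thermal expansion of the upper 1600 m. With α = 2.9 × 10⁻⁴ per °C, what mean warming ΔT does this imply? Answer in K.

0.196 K

ΔT = Δh/(αH) = 0.091 / (2.9×10⁻⁴ × 1600) ≈ 0.1961 K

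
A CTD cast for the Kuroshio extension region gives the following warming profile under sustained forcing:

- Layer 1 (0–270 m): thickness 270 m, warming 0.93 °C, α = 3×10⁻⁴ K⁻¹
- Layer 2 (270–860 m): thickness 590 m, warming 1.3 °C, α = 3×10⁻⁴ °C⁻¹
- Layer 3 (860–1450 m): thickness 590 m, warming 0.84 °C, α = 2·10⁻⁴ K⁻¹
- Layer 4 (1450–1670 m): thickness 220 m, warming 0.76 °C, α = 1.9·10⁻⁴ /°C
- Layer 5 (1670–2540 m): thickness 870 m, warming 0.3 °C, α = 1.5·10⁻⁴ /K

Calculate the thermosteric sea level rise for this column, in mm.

Δh ≈ 480 mm

3×10⁻⁴ × 0.93 × 270 = 0.07533 m
1.3 × 590 × 3×10⁻⁴ = 0.23010 m
860–1450 m: 0.84 × 2×10⁻⁴ × 590 = 0.09912 m
Layer 4: 220 × 0.76 × 1.9×10⁻⁴ = 0.031768 m
Layer 5: 870 × 1.5×10⁻⁴ × 0.3 = 0.03915 m
Δh = 0.07533 + 0.23010 + 0.09912 + 0.031768 + 0.03915 = 0.475468 m ≈ 480 mm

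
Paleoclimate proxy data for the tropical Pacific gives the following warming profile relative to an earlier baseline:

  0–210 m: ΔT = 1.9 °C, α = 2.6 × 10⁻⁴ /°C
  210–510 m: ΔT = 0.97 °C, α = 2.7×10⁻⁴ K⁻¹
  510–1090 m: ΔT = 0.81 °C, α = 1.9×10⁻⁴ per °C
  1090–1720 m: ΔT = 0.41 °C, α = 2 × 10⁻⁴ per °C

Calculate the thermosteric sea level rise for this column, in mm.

Layer 1: 210 × 2.6×10⁻⁴ × 1.9 = 0.10374 m
210–510 m: 300 × 2.7×10⁻⁴ × 0.97 = 0.07857 m
0.81 × 580 × 1.9×10⁻⁴ = 0.089262 m
1090–1720 m: 630 × 0.41 × 2×10⁻⁴ = 0.05166 m
Δh = 0.10374 + 0.07857 + 0.089262 + 0.05166 = 0.323232 m ≈ 323 mm

about 323 mm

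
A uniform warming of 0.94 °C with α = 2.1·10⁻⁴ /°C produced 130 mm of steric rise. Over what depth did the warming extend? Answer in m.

about 660 m

H = Δh/(αΔT) = 0.13 / (2.1×10⁻⁴ × 0.94) ≈ 658.6 m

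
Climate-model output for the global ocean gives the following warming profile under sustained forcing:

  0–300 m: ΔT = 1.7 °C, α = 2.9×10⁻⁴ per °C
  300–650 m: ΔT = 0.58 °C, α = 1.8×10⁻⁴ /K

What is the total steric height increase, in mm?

0–300 m: 2.9×10⁻⁴ × 1.7 × 300 = 0.14790 m
Layer 2: 350 × 1.8×10⁻⁴ × 0.58 = 0.03654 m
Δh = 0.14790 + 0.03654 = 0.18444 m

180 mm of thermosteric rise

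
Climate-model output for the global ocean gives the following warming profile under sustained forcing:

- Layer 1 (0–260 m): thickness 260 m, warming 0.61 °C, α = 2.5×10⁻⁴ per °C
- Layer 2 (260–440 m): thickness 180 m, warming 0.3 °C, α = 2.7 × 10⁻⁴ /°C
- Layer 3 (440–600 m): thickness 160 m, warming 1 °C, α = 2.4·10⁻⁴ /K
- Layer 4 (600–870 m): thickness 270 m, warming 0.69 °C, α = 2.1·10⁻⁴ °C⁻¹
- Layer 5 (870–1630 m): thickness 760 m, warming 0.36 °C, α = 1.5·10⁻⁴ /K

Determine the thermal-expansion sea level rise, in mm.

0–260 m: 2.5×10⁻⁴ × 0.61 × 260 = 0.03965 m
Layer 2: 2.7×10⁻⁴ × 180 × 0.3 = 0.01458 m
Layer 3: 1 × 2.4×10⁻⁴ × 160 = 0.03840 m
600–870 m: 2.1×10⁻⁴ × 0.69 × 270 = 0.039123 m
870–1630 m: 0.36 × 760 × 1.5×10⁻⁴ = 0.04104 m
Δh = 0.03965 + 0.01458 + 0.03840 + 0.039123 + 0.04104 = 0.172793 m ≈ 173 mm

Δh ≈ 173 mm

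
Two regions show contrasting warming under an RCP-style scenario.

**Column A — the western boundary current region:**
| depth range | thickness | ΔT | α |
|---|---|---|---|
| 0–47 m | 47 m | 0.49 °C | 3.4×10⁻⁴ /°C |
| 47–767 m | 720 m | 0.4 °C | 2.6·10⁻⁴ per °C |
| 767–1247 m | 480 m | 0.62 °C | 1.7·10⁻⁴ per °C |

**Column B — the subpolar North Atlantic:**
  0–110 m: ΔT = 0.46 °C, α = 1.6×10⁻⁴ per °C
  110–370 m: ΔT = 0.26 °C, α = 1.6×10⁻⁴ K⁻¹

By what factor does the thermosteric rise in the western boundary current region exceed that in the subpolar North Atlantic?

≈ 7.0×

A 0–47 m: 47 × 3.4×10⁻⁴ × 0.49 = 0.0078302 m
A 47–767 m: 720 × 2.6×10⁻⁴ × 0.4 = 0.07488 m
A 0.62 × 1.7×10⁻⁴ × 480 = 0.050592 m
A total: 0.1333022 m
B 0.46 × 110 × 1.6×10⁻⁴ = 0.008096 m
B 1.6×10⁻⁴ × 0.26 × 260 = 0.010816 m
B total: 0.018912 m
Ratio: 0.1333022 / 0.018912 ≈ 7.049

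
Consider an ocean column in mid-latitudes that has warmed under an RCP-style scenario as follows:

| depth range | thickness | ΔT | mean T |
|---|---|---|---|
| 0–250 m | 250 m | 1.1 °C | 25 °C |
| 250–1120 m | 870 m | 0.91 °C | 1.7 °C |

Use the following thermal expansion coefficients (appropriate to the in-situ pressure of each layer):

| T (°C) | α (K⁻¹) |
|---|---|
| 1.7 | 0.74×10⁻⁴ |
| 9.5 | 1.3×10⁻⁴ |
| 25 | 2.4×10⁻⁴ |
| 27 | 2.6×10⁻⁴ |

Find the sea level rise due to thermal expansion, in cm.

Layer 1 at 25 °C → α = 2.4×10⁻⁴ K⁻¹
Layer 2 at 1.7 °C → α = 0.74×10⁻⁴ K⁻¹
2.4×10⁻⁴ × 1.1 × 250 = 0.06600 m
0.91 × 0.74×10⁻⁴ × 870 = 0.0585858 m
Δh = 0.06600 + 0.0585858 = 0.1245858 m ≈ 12 cm

12 cm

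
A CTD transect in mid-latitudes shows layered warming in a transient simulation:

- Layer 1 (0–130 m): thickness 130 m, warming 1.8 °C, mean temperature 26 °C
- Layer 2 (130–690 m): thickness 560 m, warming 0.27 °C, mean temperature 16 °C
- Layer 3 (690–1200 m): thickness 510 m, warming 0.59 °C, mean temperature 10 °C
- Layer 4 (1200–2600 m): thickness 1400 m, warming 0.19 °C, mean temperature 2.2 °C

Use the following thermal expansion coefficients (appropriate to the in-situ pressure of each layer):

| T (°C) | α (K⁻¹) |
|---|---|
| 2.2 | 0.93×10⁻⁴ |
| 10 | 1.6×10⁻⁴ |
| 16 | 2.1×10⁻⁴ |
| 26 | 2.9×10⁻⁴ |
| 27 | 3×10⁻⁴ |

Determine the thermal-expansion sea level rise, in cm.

about 17.2 cm

Layer 1 at 26 °C → α = 2.9×10⁻⁴ K⁻¹
Layer 2 at 16 °C → α = 2.1×10⁻⁴ K⁻¹
Layer 3 at 10 °C → α = 1.6×10⁻⁴ K⁻¹
Layer 4 at 2.2 °C → α = 0.93×10⁻⁴ K⁻¹
130 × 2.9×10⁻⁴ × 1.8 = 0.06786 m
Layer 2: 560 × 0.27 × 2.1×10⁻⁴ = 0.031752 m
510 × 1.6×10⁻⁴ × 0.59 = 0.048144 m
1200–2600 m: 0.93×10⁻⁴ × 0.19 × 1400 = 0.024738 m
Δh = 0.06786 + 0.031752 + 0.048144 + 0.024738 = 0.172494 m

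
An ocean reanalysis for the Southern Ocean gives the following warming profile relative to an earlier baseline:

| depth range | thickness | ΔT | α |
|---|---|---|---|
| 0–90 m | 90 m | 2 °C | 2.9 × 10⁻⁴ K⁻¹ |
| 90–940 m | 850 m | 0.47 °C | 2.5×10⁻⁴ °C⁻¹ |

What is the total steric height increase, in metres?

Layer 1: 90 × 2 × 2.9×10⁻⁴ = 0.05220 m
90–940 m: 2.5×10⁻⁴ × 0.47 × 850 = 0.099875 m
Δh = 0.05220 + 0.099875 = 0.152075 m ≈ 0.15 m

about 0.15 m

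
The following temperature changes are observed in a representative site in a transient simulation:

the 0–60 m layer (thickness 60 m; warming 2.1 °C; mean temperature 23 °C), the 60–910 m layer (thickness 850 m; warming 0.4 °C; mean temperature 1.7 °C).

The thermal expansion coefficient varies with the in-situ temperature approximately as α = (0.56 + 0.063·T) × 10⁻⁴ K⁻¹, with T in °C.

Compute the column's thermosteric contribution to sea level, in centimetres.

4.80 cm

Layer 1: α = (0.56 + 0.063×23)×10⁻⁴ = 2.009×10⁻⁴ K⁻¹
Layer 2: α = (0.56 + 0.063×1.7)×10⁻⁴ = 0.6671×10⁻⁴ K⁻¹
60 × 2.1 × 2.009×10⁻⁴ = 0.0253134 m
60–910 m: 850 × 0.6671×10⁻⁴ × 0.4 = 0.0226814 m
Δh = 0.0253134 + 0.0226814 = 0.0479948 m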